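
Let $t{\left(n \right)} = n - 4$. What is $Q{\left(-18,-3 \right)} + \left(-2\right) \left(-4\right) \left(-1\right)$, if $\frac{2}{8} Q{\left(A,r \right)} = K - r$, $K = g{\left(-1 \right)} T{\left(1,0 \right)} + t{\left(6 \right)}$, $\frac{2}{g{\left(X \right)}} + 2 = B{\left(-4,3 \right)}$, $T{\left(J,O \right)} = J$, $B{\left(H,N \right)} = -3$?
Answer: $\frac{52}{5} \approx 10.4$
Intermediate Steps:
$t{\left(n \right)} = -4 + n$ ($t{\left(n \right)} = n - 4 = -4 + n$)
$g{\left(X \right)} = - \frac{2}{5}$ ($g{\left(X \right)} = \frac{2}{-2 - 3} = \frac{2}{-5} = 2 \left(- \frac{1}{5}\right) = - \frac{2}{5}$)
$K = \frac{8}{5}$ ($K = \left(- \frac{2}{5}\right) 1 + \left(-4 + 6\right) = - \frac{2}{5} + 2 = \frac{8}{5} \approx 1.6$)
$Q{\left(A,r \right)} = \frac{32}{5} - 4 r$ ($Q{\left(A,r \right)} = 4 \left(\frac{8}{5} - r\right) = \frac{32}{5} - 4 r$)
$Q{\left(-18,-3 \right)} + \left(-2\right) \left(-4\right) \left(-1\right) = \left(\frac{32}{5} - -12\right) + \left(-2\right) \left(-4\right) \left(-1\right) = \left(\frac{32}{5} + 12\right) + 8 \left(-1\right) = \frac{92}{5} - 8 = \frac{52}{5}$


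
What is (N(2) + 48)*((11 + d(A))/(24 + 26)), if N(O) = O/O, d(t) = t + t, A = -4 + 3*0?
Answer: 147/50 ≈ 2.9400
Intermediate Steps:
A = -4 (A = -4 + 0 = -4)
d(t) = 2*t
N(O) = 1
(N(2) + 48)*((11 + d(A))/(24 + 26)) = (1 + 48)*((11 + 2*(-4))/(24 + 26)) = 49*((11 - 8)/50) = 49*(3*(1/50)) = 49*(3/50) = 147/50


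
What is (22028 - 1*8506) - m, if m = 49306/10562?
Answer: 71385029/5281 ≈ 13517.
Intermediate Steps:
m = 24653/5281 (m = 49306*(1/10562) = 24653/5281 ≈ 4.6682)
(22028 - 1*8506) - m = (22028 - 1*8506) - 1*24653/5281 = (22028 - 8506) - 24653/5281 = 13522 - 24653/5281 = 71385029/5281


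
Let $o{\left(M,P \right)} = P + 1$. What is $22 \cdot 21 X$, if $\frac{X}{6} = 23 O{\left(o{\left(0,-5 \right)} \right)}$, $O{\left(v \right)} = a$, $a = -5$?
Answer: $-318780$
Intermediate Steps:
$o{\left(M,P \right)} = 1 + P$
$O{\left(v \right)} = -5$
$X = -690$ ($X = 6 \cdot 23 \left(-5\right) = 6 \left(-115\right) = -690$)
$22 \cdot 21 X = 22 \cdot 21 \left(-690\right) = 462 \left(-690\right) = -318780$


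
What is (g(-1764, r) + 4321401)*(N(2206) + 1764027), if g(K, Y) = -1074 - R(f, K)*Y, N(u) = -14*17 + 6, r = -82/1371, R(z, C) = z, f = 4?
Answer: 10447255240207775/1371 ≈ 7.6202e+12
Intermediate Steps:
r = -82/1371 (r = -82*1/1371 = -82/1371 ≈ -0.059810)
N(u) = -232 (N(u) = -238 + 6 = -232)
g(K, Y) = -1074 - 4*Y
(g(-1764, r) + 4321401)*(N(2206) + 1764027) = ((-1074 - 4*(-82/1371)) + 4321401)*(-232 + 1764027) = ((-1074 + 328/1371) + 4321401)*1763795 = (-1472126/1371 + 4321401)*1763795 = (5923168645/1371)*1763795 = 10447255240207775/1371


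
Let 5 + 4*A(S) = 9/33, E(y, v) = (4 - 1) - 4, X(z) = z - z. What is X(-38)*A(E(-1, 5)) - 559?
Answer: -559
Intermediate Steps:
X(z) = 0
E(y, v) = -1 (E(y, v) = 3 - 4 = -1)
A(S) = -13/11 (A(S) = -5/4 + (9/33)/4 = -5/4 + (9*(1/33))/4 = -5/4 + (1/4)*(3/11) = -5/4 + 3/44 = -13/11)
X(-38)*A(E(-1, 5)) - 559 = 0*(-13/11) - 559 = 0 - 559 = -559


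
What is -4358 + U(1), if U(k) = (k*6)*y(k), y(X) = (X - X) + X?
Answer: -4352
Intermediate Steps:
y(X) = X (y(X) = 0 + X = X)
U(k) = 6*k² (U(k) = (k*6)*k = (6*k)*k = 6*k²)
-4358 + U(1) = -4358 + 6*1² = -4358 + 6*1 = -4358 + 6 = -4352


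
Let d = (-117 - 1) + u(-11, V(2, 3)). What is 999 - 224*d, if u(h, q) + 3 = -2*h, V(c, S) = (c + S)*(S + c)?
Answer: 23175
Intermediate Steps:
V(c, S) = (S + c)² (V(c, S) = (S + c)*(S + c) = (S + c)²)
u(h, q) = -3 - 2*h
d = -99 (d = (-117 - 1) + (-3 - 2*(-11)) = -118 + (-3 + 22) = -118 + 19 = -99)
999 - 224*d = 999 - 224*(-99) = 999 + 22176 = 23175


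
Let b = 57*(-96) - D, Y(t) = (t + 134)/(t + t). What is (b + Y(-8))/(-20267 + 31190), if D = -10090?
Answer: 36881/87384 ≈ 0.42206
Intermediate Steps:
Y(t) = (134 + t)/(2*t) (Y(t) = (134 + t)/((2*t)) = (134 + t)*(1/(2*t)) = (134 + t)/(2*t))
b = 4618 (b = 57*(-96) - 1*(-10090) = -5472 + 10090 = 4618)
(b + Y(-8))/(-20267 + 31190) = (4618 + (1/2)*(134 - 8)/(-8))/(-20267 + 31190) = (4618 + (1/2)*(-1/8)*126)/10923 = (4618 - 63/8)*(1/10923) = (36881/8)*(1/10923) = 36881/87384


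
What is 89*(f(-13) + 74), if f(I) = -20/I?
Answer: 87398/13 ≈ 6722.9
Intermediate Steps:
89*(f(-13) + 74) = 89*(-20/(-13) + 74) = 89*(-20*(-1/13) + 74) = 89*(20/13 + 74) = 89*(982/13) = 87398/13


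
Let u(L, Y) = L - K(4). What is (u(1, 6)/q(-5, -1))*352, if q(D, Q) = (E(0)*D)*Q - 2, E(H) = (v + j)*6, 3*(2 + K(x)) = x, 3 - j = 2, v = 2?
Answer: 20/3 ≈ 6.6667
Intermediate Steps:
j = 1 (j = 3 - 1*2 = 3 - 2 = 1)
K(x) = -2 + x/3
E(H) = 18 (E(H) = (2 + 1)*6 = 3*6 = 18)
q(D, Q) = -2 + 18*D*Q (q(D, Q) = (18*D)*Q - 2 = 18*D*Q - 2 = -2 + 18*D*Q)
u(L, Y) = ⅔ + L (u(L, Y) = L - (-2 + (⅓)*4) = L - (-2 + 4/3) = L - 1*(-⅔) = L + ⅔ = ⅔ + L)
(u(1, 6)/q(-5, -1))*352 = ((⅔ + 1)/(-2 + 18*(-5)*(-1)))*352 = (5/(3*(-2 + 90)))*352 = ((5/3)/88)*352 = ((5/3)*(1/88))*352 = (5/264)*352 = 20/3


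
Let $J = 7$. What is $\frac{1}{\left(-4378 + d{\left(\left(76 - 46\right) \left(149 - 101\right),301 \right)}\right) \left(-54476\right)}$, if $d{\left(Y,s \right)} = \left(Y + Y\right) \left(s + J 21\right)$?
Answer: $- \frac{1}{70048618312} \approx -1.4276 \cdot 10^{-11}$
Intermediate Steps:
$d{\left(Y,s \right)} = 2 Y \left(147 + s\right)$ ($d{\left(Y,s \right)} = \left(Y + Y\right) \left(s + 7 \cdot 21\right) = 2 Y \left(s + 147\right) = 2 Y \left(147 + s\right)$)
$\frac{1}{\left(-4378 + d{\left(\left(76 - 46\right) \left(149 - 101\right),301 \right)}\right) \left(-54476\right)} = \frac{1}{\left(-4378 + 2 \left(76 - 46\right) \left(149 - 101\right) \left(147 + 301\right)\right) \left(-54476\right)} = \frac{1}{-4378 + 2 \cdot 30 \cdot 48 \cdot 448} \left(- \frac{1}{54476}\right) = \frac{1}{-4378 + 2 \cdot 1440 \cdot 448} \left(- \frac{1}{54476}\right) = \frac{1}{-4378 + 1290240} \left(- \frac{1}{54476}\right) = \frac{1}{1285862} \left(- \frac{1}{54476}\right) = - \frac{1}{70048618312}$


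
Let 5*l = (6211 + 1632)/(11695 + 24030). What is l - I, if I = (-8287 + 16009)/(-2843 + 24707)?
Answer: -201310483/650909500 ≈ -0.30928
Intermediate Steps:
I = 1287/3644 (I = 7722/21864 = 7722*(1/21864) = 1287/3644 ≈ 0.35318)
l = 7843/178625 (l = ((6211 + 1632)/(11695 + 24030))/5 = (7843/35725)/5 = (7843*(1/35725))/5 = (⅕)*(7843/35725) = 7843/178625 ≈ 0.043908)
l - I = 7843/178625 - 1*1287/3644 = 7843/178625 - 1287/3644 = -201310483/650909500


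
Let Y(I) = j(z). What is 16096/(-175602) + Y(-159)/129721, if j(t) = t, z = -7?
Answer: -1044609215/11389633521 ≈ -0.091716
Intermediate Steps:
Y(I) = -7
16096/(-175602) + Y(-159)/129721 = 16096/(-175602) - 7/129721 = 16096*(-1/175602) - 7*1/129721 = -8048/87801 - 7/129721 = -1044609215/11389633521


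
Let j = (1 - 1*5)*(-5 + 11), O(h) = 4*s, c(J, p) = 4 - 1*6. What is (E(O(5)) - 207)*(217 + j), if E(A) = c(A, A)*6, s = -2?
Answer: -42267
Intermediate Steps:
c(J, p) = -2 (c(J, p) = 4 - 6 = -2)
O(h) = -8 (O(h) = 4*(-2) = -8)
j = -24 (j = (1 - 5)*6 = -4*6 = -24)
E(A) = -12 (E(A) = -2*6 = -12)
(E(O(5)) - 207)*(217 + j) = (-12 - 207)*(217 - 24) = -219*193 = -42267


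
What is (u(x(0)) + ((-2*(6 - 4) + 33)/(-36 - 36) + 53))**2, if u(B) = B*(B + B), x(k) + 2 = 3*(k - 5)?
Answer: 2061432409/5184 ≈ 3.9765e+5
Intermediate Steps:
x(k) = -17 + 3*k (x(k) = -2 + 3*(k - 5) = -2 + 3*(-5 + k) = -2 + (-15 + 3*k) = -17 + 3*k)
u(B) = 2*B**2 (u(B) = B*(2*B) = 2*B**2)
(u(x(0)) + ((-2*(6 - 4) + 33)/(-36 - 36) + 53))**2 = (2*(-17 + 3*0)**2 + ((-2*(6 - 4) + 33)/(-36 - 36) + 53))**2 = (2*(-17 + 0)**2 + ((-2*2 + 33)/(-72) + 53))**2 = (2*(-17)**2 + ((-4 + 33)*(-1/72) + 53))**2 = (2*289 + (29*(-1/72) + 53))**2 = (578 + (-29/72 + 53))**2 = (578 + 3787/72)**2 = (45403/72)**2 = 2061432409/5184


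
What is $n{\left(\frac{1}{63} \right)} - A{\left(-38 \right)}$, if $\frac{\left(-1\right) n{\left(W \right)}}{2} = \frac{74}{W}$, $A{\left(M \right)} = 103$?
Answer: $-9427$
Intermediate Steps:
$n{\left(W \right)} = - \frac{148}{W}$ ($n{\left(W \right)} = - 2 \frac{74}{W} = - \frac{148}{W}$)
$n{\left(\frac{1}{63} \right)} - A{\left(-38 \right)} = - \frac{148}{\frac{1}{63}} - 103 = - 148 \frac{1}{\frac{1}{63}} - 103 = \left(-148\right) 63 - 103 = -9324 - 103 = -9427$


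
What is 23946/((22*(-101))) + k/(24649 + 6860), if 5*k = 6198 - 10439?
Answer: -1890998036/175032495 ≈ -10.804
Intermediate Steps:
k = -4241/5 (k = (6198 - 10439)/5 = (1/5)*(-4241) = -4241/5 ≈ -848.20)
23946/((22*(-101))) + k/(24649 + 6860) = 23946/((22*(-101))) - 4241/(5*(24649 + 6860)) = 23946/(-2222) - 4241/5/31509 = 23946*(-1/2222) - 4241/5*1/31509 = -11973/1111 - 4241/157545 = -1890998036/175032495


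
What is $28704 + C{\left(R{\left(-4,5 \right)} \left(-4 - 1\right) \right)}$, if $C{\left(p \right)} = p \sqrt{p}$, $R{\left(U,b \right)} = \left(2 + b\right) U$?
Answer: $28704 + 280 \sqrt{35} \approx 30361.0$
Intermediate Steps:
$R{\left(U,b \right)} = U \left(2 + b\right)$
$C{\left(p \right)} = p^{\frac{3}{2}}$
$28704 + C{\left(R{\left(-4,5 \right)} \left(-4 - 1\right) \right)} = 28704 + \left(- 4 \left(2 + 5\right) \left(-4 - 1\right)\right)^{\frac{3}{2}} = 28704 + \left(\left(-4\right) 7 \left(-5\right)\right)^{\frac{3}{2}} = 28704 + \left(\left(-28\right) \left(-5\right)\right)^{\frac{3}{2}} = 28704 + 140^{\frac{3}{2}} = 28704 + 280 \sqrt{35}$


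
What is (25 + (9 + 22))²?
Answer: 3136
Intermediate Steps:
(25 + (9 + 22))² = (25 + 31)² = 56² = 3136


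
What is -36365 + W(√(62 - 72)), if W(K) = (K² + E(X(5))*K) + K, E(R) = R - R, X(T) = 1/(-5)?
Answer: -36375 + I*√10 ≈ -36375.0 + 3.1623*I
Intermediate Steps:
X(T) = -⅕
E(R) = 0
W(K) = K + K² (W(K) = (K² + 0*K) + K = (K² + 0) + K = K² + K = K + K²)
-36365 + W(√(62 - 72)) = -36365 + √(62 - 72)*(1 + √(62 - 72)) = -36365 + √(-10)*(1 + √(-10)) = -36365 + (I*√10)*(1 + I*√10) = -36365 + I*√10*(1 + I*√10)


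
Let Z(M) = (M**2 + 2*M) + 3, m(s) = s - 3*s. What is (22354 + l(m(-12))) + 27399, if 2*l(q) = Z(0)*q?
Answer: 49789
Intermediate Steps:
m(s) = -2*s
Z(M) = 3 + M**2 + 2*M
l(q) = 3*q/2 (l(q) = ((3 + 0**2 + 2*0)*q)/2 = ((3 + 0 + 0)*q)/2 = (3*q)/2 = 3*q/2)
(22354 + l(m(-12))) + 27399 = (22354 + 3*(-2*(-12))/2) + 27399 = (22354 + (3/2)*24) + 27399 = (22354 + 36) + 27399 = 22390 + 27399 = 49789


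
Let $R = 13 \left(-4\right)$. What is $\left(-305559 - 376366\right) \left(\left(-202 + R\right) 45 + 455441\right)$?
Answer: $-302782201175$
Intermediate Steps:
$R = -52$
$\left(-305559 - 376366\right) \left(\left(-202 + R\right) 45 + 455441\right) = \left(-305559 - 376366\right) \left(\left(-202 - 52\right) 45 + 455441\right) = - 681925 \left(\left(-254\right) 45 + 455441\right) = - 681925 \left(-11430 + 455441\right) = \left(-681925\right) 444011 = -302782201175$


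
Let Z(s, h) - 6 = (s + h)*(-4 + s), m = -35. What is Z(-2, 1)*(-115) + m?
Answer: -1415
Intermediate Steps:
Z(s, h) = 6 + (-4 + s)*(h + s) (Z(s, h) = 6 + (s + h)*(-4 + s) = 6 + (h + s)*(-4 + s) = 6 + (-4 + s)*(h + s))
Z(-2, 1)*(-115) + m = (6 + (-2)**2 - 4*1 - 4*(-2) + 1*(-2))*(-115) - 35 = (6 + 4 - 4 + 8 - 2)*(-115) - 35 = 12*(-115) - 35 = -1380 - 35 = -1415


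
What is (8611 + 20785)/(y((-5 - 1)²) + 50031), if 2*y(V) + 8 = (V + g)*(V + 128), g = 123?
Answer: 29396/63065 ≈ 0.46612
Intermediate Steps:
y(V) = -4 + (123 + V)*(128 + V)/2 (y(V) = -4 + ((V + 123)*(V + 128))/2 = -4 + ((123 + V)*(128 + V))/2 = -4 + (123 + V)*(128 + V)/2)
(8611 + 20785)/(y((-5 - 1)²) + 50031) = (8611 + 20785)/((7868 + ((-5 - 1)²)²/2 + 251*(-5 - 1)²/2) + 50031) = 29396/((7868 + ((-6)²)²/2 + (251/2)*(-6)²) + 50031) = 29396/((7868 + (½)*36² + (251/2)*36) + 50031) = 29396/((7868 + (½)*1296 + 4518) + 50031) = 29396/((7868 + 648 + 4518) + 50031) = 29396/(13034 + 50031) = 29396/63065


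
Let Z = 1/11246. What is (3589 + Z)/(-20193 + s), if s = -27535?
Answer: -40361895/536749088 ≈ -0.075197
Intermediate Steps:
Z = 1/11246 ≈ 8.8920e-5
(3589 + Z)/(-20193 + s) = (3589 + 1/11246)/(-20193 - 27535) = (40361895/11246)/(-47728) = (40361895/11246)*(-1/47728) = -40361895/536749088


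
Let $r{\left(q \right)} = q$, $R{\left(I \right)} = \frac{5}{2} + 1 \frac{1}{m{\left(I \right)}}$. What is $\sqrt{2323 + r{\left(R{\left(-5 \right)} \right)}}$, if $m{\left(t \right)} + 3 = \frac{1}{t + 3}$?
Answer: $\frac{3 \sqrt{50638}}{14} \approx 48.22$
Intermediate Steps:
$m{\left(t \right)} = -3 + \frac{1}{3 + t}$ ($m{\left(t \right)} = -3 + \frac{1}{t + 3} = -3 + \frac{1}{3 + t}$)
$R{\left(I \right)} = \frac{5}{2} + \frac{3 + I}{-8 - 3 I}$ ($R{\left(I \right)} = \frac{5}{2} + 1 \frac{1}{\frac{1}{3 + I} \left(-8 - 3 I\right)} = 5 \cdot \frac{1}{2} + 1 \frac{3 + I}{-8 - 3 I} = \frac{5}{2} + \frac{3 + I}{-8 - 3 I}$)
$\sqrt{2323 + r{\left(R{\left(-5 \right)} \right)}} = \sqrt{2323 + \frac{34 + 13 \left(-5\right)}{2 \left(8 + 3 \left(-5\right)\right)}} = \sqrt{2323 + \frac{34 - 65}{2 \left(8 - 15\right)}} = \sqrt{2323 + \frac{1}{2} \frac{1}{-7} \left(-31\right)} = \sqrt{2323 + \frac{1}{2} \left(- \frac{1}{7}\right) \left(-31\right)} = \sqrt{2323 + \frac{31}{14}} = \sqrt{\frac{32553}{14}} = \frac{3 \sqrt{50638}}{14}$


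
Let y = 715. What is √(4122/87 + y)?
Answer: √641161/29 ≈ 27.611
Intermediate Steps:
√(4122/87 + y) = √(4122/87 + 715) = √(4122*(1/87) + 715) = √(1374/29 + 715) = √(22109/29) = √641161/29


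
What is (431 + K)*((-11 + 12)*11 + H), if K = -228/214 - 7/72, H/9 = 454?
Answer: 13567080299/7704 ≈ 1.7610e+6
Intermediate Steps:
H = 4086 (H = 9*454 = 4086)
K = -8957/7704 (K = -228*1/214 - 7*1/72 = -114/107 - 7/72 = -8957/7704 ≈ -1.1626)
(431 + K)*((-11 + 12)*11 + H) = (431 - 8957/7704)*((-11 + 12)*11 + 4086) = 3311467*(1*11 + 4086)/7704 = 3311467*(11 + 4086)/7704 = (3311467/7704)*4097 = 13567080299/7704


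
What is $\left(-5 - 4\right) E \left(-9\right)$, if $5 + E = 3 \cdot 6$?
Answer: $1053$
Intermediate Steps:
$E = 13$ ($E = -5 + 3 \cdot 6 = -5 + 18 = 13$)
$\left(-5 - 4\right) E \left(-9\right) = \left(-5 - 4\right) 13 \left(-9\right) = \left(-9\right) 13 \left(-9\right) = \left(-117\right) \left(-9\right) = 1053$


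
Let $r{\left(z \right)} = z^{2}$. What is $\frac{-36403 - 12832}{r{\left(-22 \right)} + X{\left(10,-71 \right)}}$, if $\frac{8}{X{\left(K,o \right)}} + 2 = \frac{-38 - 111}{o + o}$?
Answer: $- \frac{6646725}{64204} \approx -103.53$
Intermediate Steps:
$X{\left(K,o \right)} = \frac{8}{-2 - \frac{149}{2 o}}$ ($X{\left(K,o \right)} = \frac{8}{-2 + \frac{-38 - 111}{o + o}} = \frac{8}{-2 - \frac{149}{2 o}}$)
$\frac{-36403 - 12832}{r{\left(-22 \right)} + X{\left(10,-71 \right)}} = \frac{-36403 - 12832}{\left(-22\right)^{2} - - \frac{1136}{149 + 4 \left(-71\right)}} = - \frac{49235}{484 - - \frac{1136}{149 - 284}} = - \frac{49235}{484 - - \frac{1136}{-135}} = - \frac{49235}{484 - \left(-1136\right) \left(- \frac{1}{135}\right)} = - \frac{49235}{484 - \frac{1136}{135}} = - \frac{49235}{\frac{64204}{135}} = \left(-49235\right) \frac{135}{64204} = - \frac{6646725}{64204}$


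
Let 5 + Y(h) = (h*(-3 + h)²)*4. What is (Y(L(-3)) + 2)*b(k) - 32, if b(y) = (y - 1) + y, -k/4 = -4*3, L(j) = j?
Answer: -41357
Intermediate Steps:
Y(h) = -5 + 4*h*(-3 + h)² (Y(h) = -5 + (h*(-3 + h)²)*4 = -5 + 4*h*(-3 + h)²)
k = 48 (k = -(-16)*3 = -4*(-12) = 48)
b(y) = -1 + 2*y (b(y) = (-1 + y) + y = -1 + 2*y)
(Y(L(-3)) + 2)*b(k) - 32 = ((-5 + 4*(-3)*(-3 - 3)²) + 2)*(-1 + 2*48) - 32 = ((-5 + 4*(-3)*(-6)²) + 2)*(-1 + 96) - 32 = ((-5 + 4*(-3)*36) + 2)*95 - 32 = ((-5 - 432) + 2)*95 - 32 = (-437 + 2)*95 - 32 = -435*95 - 32 = -41325 - 32 = -41357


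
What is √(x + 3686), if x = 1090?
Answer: 2*√1194 ≈ 69.109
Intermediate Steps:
√(x + 3686) = √(1090 + 3686) = √4776 = 2*√1194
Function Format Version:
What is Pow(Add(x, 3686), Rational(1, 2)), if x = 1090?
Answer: Mul(2, Pow(1194, Rational(1, 2))) ≈ 69.109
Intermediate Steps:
Pow(Add(x, 3686), Rational(1, 2)) = Pow(Add(1090, 3686), Rational(1, 2)) = Pow(4776, Rational(1, 2)) = Mul(2, Pow(1194, Rational(1, 2)))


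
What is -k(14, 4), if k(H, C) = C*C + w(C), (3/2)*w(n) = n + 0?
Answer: -56/3 ≈ -18.667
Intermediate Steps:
w(n) = 2*n/3 (w(n) = 2*(n + 0)/3 = 2*n/3)
k(H, C) = C**2 + 2*C/3 (k(H, C) = C*C + 2*C/3 = C**2 + 2*C/3)
-k(14, 4) = -4*(2 + 3*4)/3 = -4*(2 + 12)/3 = -4*14/3 = -1*56/3 = -56/3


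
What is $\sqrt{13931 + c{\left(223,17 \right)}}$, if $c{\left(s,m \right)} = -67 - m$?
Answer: $\sqrt{13847} \approx 117.67$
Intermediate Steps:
$\sqrt{13931 + c{\left(223,17 \right)}} = \sqrt{13931 - 84} = \sqrt{13847}$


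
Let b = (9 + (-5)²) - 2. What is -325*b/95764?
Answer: -2600/23941 ≈ -0.10860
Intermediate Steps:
b = 32 (b = (9 + 25) - 2 = 34 - 2 = 32)
-325*b/95764 = -325*32/95764 = -10400*1/95764 = -2600/23941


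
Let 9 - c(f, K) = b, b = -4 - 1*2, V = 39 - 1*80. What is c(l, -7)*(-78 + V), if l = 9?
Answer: -1785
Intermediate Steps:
V = -41 (V = 39 - 80 = -41)
b = -6 (b = -4 - 2 = -6)
c(f, K) = 15 (c(f, K) = 9 - 1*(-6) = 9 + 6 = 15)
c(l, -7)*(-78 + V) = 15*(-78 - 41) = 15*(-119) = -1785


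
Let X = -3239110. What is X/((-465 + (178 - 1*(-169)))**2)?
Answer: -1619555/6962 ≈ -232.63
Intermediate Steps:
X/((-465 + (178 - 1*(-169)))**2) = -3239110/(-465 + (178 - 1*(-169)))**2 = -3239110/(-465 + (178 + 169))**2 = -3239110/(-465 + 347)**2 = -3239110/((-118)**2) = -3239110/13924 = -3239110*1/13924 = -1619555/6962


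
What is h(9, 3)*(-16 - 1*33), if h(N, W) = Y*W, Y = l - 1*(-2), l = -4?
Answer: 294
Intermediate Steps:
Y = -2 (Y = -4 - 1*(-2) = -4 + 2 = -2)
h(N, W) = -2*W
h(9, 3)*(-16 - 1*33) = (-2*3)*(-16 - 1*33) = -6*(-16 - 33) = -6*(-49) = 294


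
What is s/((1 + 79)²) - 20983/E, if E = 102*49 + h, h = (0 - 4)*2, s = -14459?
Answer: -20644161/3193600 ≈ -6.4642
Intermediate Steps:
h = -8 (h = -4*2 = -8)
E = 4990 (E = 102*49 - 8 = 4998 - 8 = 4990)
s/((1 + 79)²) - 20983/E = -14459/(1 + 79)² - 20983/4990 = -14459/(80²) - 20983*1/4990 = -14459/6400 - 20983/4990 = -20644161/3193600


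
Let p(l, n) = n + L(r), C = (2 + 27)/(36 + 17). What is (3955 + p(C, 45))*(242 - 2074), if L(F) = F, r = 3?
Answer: -7333496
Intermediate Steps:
C = 29/53 ≈ 0.54717
p(l, n) = 3 + n (p(l, n) = n + 3 = 3 + n)
(3955 + p(C, 45))*(242 - 2074) = (3955 + (3 + 45))*(242 - 2074) = (3955 + 48)*(-1832) = 4003*(-1832) = -7333496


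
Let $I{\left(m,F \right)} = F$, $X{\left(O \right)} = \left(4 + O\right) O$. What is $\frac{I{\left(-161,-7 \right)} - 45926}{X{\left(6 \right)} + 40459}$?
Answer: $- \frac{45933}{40519} \approx -1.1336$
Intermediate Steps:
$X{\left(O \right)} = O \left(4 + O\right)$
$\frac{I{\left(-161,-7 \right)} - 45926}{X{\left(6 \right)} + 40459} = \frac{-7 - 45926}{6 \left(4 + 6\right) + 40459} = - \frac{45933}{6 \cdot 10 + 40459} = - \frac{45933}{60 + 40459} = - \frac{45933}{40519}$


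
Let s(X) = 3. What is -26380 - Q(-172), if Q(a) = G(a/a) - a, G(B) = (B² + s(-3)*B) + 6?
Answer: -26562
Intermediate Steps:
G(B) = 6 + B² + 3*B (G(B) = (B² + 3*B) + 6 = 6 + B² + 3*B)
Q(a) = 10 - a (Q(a) = (6 + (a/a)² + 3*(a/a)) - a = (6 + 1² + 3*1) - a = (6 + 1 + 3) - a = 10 - a)
-26380 - Q(-172) = -26380 - (10 - 1*(-172)) = -26380 - (10 + 172) = -26380 - 1*182 = -26380 - 182 = -26562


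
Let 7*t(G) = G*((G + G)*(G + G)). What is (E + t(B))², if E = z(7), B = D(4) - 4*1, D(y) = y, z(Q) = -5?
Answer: 25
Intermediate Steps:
B = 0 (B = 4 - 4*1 = 4 - 4 = 0)
t(G) = 4*G³/7 (t(G) = (G*((G + G)*(G + G)))/7 = (G*((2*G)*(2*G)))/7 = (G*(4*G²))/7 = (4*G³)/7 = 4*G³/7)
E = -5
(E + t(B))² = (-5 + (4/7)*0³)² = (-5 + (4/7)*0)² = (-5 + 0)² = (-5)² = 25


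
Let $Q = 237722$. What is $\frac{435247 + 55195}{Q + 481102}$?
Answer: $\frac{245221}{359412} \approx 0.68228$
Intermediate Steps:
$\frac{435247 + 55195}{Q + 481102} = \frac{435247 + 55195}{237722 + 481102} = \frac{490442}{718824} = 490442 \cdot \frac{1}{718824} = \frac{245221}{359412}$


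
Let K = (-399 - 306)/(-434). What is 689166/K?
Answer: 99699348/235 ≈ 4.2425e+5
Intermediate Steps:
K = 705/434 (K = -705*(-1/434) = 705/434 ≈ 1.6244)
689166/K = 689166/(705/434) = 689166*(434/705) = 99699348/235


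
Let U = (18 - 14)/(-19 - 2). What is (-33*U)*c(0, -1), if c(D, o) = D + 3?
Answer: 132/7 ≈ 18.857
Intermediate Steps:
c(D, o) = 3 + D
U = -4/21 (U = 4/(-21) = 4*(-1/21) = -4/21 ≈ -0.19048)
(-33*U)*c(0, -1) = (-33*(-4/21))*(3 + 0) = (44/7)*3 = 132/7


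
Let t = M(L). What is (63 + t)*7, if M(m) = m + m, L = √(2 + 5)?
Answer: 441 + 14*√7 ≈ 478.04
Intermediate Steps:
L = √7 ≈ 2.6458
M(m) = 2*m
t = 2*√7 ≈ 5.2915
(63 + t)*7 = (63 + 2*√7)*7 = 441 + 14*√7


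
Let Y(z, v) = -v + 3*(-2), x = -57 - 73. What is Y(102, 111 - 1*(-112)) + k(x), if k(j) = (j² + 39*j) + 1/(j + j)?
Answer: 3016259/260 ≈ 11601.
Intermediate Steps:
x = -130
k(j) = j² + 1/(2*j) + 39*j (k(j) = (j² + 39*j) + 1/(2*j) = j² + 1/(2*j) + 39*j)
Y(z, v) = -6 - v (Y(z, v) = -v - 6 = -6 - v)
Y(102, 111 - 1*(-112)) + k(x) = (-6 - (111 - 1*(-112))) + ((-130)² + (½)/(-130) + 39*(-130)) = (-6 - (111 + 112)) + (16900 + (½)*(-1/130) - 5070) = (-6 - 1*223) + (16900 - 1/260 - 5070) = (-6 - 223) + 3075799/260 = -229 + 3075799/260 = 3016259/260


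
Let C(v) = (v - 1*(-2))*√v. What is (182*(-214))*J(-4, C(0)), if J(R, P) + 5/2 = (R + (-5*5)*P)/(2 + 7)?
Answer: 1032122/9 ≈ 1.1468e+5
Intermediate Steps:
C(v) = √v*(2 + v) (C(v) = (v + 2)*√v = (2 + v)*√v = √v*(2 + v))
J(R, P) = -5/2 - 25*P/9 + R/9 (J(R, P) = -5/2 + (R + (-5*5)*P)/(2 + 7) = -5/2 + (R - 25*P)/9 = -5/2 + (R - 25*P)*(⅑) = -5/2 + (-25*P/9 + R/9) = -5/2 - 25*P/9 + R/9)
(182*(-214))*J(-4, C(0)) = (182*(-214))*(-5/2 - 25*√0*(2 + 0)/9 + (⅑)*(-4)) = -38948*(-5/2 - 0*2 - 4/9) = -38948*(-5/2 - 25/9*0 - 4/9) = -38948*(-5/2 + 0 - 4/9) = -38948*(-53/18) = 1032122/9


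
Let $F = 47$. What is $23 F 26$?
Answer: $28106$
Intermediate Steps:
$23 F 26 = 23 \cdot 47 \cdot 26 = 1081 \cdot 26 = 28106$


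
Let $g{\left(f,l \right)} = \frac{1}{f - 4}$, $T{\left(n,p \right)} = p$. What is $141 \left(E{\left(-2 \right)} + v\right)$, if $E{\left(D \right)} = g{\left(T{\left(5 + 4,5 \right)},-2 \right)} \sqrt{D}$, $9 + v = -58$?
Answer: $-9447 + 141 i \sqrt{2} \approx -9447.0 + 199.4 i$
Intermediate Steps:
$v = -67$ ($v = -9 - 58 = -67$)
$g{\left(f,l \right)} = \frac{1}{-4 + f}$
$E{\left(D \right)} = \sqrt{D}$ ($E{\left(D \right)} = \frac{\sqrt{D}}{-4 + 5} = \frac{\sqrt{D}}{1} = 1 \sqrt{D} = \sqrt{D}$)
$141 \left(E{\left(-2 \right)} + v\right) = 141 \left(\sqrt{-2} - 67\right) = 141 \left(i \sqrt{2} - 67\right) = 141 \left(-67 + i \sqrt{2}\right) = -9447 + 141 i \sqrt{2}$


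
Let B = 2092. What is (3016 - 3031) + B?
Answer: 2077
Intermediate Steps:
(3016 - 3031) + B = (3016 - 3031) + 2092 = -15 + 2092 = 2077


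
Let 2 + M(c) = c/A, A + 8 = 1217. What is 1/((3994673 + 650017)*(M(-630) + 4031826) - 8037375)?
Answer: 403/7546804549220655 ≈ 5.3400e-14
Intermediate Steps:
A = 1209 (A = -8 + 1217 = 1209)
M(c) = -2 + c/1209
1/((3994673 + 650017)*(M(-630) + 4031826) - 8037375) = 1/((3994673 + 650017)*((-2 + (1/1209)*(-630)) + 4031826) - 8037375) = 1/(4644690*((-2 - 210/403) + 4031826) - 8037375) = 1/(4644690*(-1016/403 + 4031826) - 8037375) = 1/(4644690*(1624824862/403) - 8037375) = 1/(7546807788282780/403 - 8037375) = 1/(7546804549220655/403) = 403/7546804549220655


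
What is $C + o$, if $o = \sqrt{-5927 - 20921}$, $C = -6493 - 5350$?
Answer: $-11843 + 4 i \sqrt{1678} \approx -11843.0 + 163.85 i$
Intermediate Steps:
$C = -11843$ ($C = -6493 - 5350 = -11843$)
$o = 4 i \sqrt{1678}$ ($o = \sqrt{-26848} = 4 i \sqrt{1678} \approx 163.85 i$)
$C + o = -11843 + 4 i \sqrt{1678}$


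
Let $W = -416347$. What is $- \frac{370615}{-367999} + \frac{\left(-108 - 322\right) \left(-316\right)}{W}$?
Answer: $\frac{6135337605}{9012663509} \approx 0.68075$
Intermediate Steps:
$- \frac{370615}{-367999} + \frac{\left(-108 - 322\right) \left(-316\right)}{W} = - \frac{370615}{-367999} + \frac{\left(-108 - 322\right) \left(-316\right)}{-416347} = \left(-370615\right) \left(- \frac{1}{367999}\right) + \left(-430\right) \left(-316\right) \left(- \frac{1}{416347}\right) = \frac{370615}{367999} + 135880 \left(- \frac{1}{416347}\right) = \frac{370615}{367999} - \frac{135880}{416347} = \frac{6135337605}{9012663509}$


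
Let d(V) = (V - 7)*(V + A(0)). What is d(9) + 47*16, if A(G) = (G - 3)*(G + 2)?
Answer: 758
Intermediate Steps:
A(G) = (-3 + G)*(2 + G)
d(V) = (-7 + V)*(-6 + V) (d(V) = (V - 7)*(V + (-6 + 0² - 1*0)) = (-7 + V)*(V + (-6 + 0 + 0)) = (-7 + V)*(V - 6) = (-7 + V)*(-6 + V))
d(9) + 47*16 = (42 + 9² - 13*9) + 47*16 = (42 + 81 - 117) + 752 = 6 + 752 = 758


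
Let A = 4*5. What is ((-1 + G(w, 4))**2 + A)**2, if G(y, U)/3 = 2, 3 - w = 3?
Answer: 2025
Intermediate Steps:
w = 0 (w = 3 - 1*3 = 3 - 3 = 0)
G(y, U) = 6 (G(y, U) = 3*2 = 6)
A = 20
((-1 + G(w, 4))**2 + A)**2 = ((-1 + 6)**2 + 20)**2 = (5**2 + 20)**2 = (25 + 20)**2 = 45**2 = 2025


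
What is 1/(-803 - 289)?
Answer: -1/1092 ≈ -0.00091575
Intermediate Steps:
1/(-803 - 289) = 1/(-1092) = -1/1092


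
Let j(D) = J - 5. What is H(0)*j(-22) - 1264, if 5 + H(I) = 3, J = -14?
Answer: -1226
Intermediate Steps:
j(D) = -19 (j(D) = -14 - 5 = -19)
H(I) = -2 (H(I) = -5 + 3 = -2)
H(0)*j(-22) - 1264 = -2*(-19) - 1264 = 38 - 1264 = -1226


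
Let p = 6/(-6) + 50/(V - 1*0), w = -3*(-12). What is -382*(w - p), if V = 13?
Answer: -164642/13 ≈ -12665.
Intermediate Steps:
w = 36
p = 37/13 (p = 6/(-6) + 50/(13 - 1*0) = 6*(-⅙) + 50/(13 + 0) = -1 + 50/13 = 37/13 ≈ 2.8462)
-382*(w - p) = -382*(36 - 1*37/13) = -382*(36 - 37/13) = -382*431/13 = -164642/13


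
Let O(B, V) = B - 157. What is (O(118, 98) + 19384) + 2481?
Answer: 21826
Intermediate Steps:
O(B, V) = -157 + B
(O(118, 98) + 19384) + 2481 = ((-157 + 118) + 19384) + 2481 = (-39 + 19384) + 2481 = 19345 + 2481 = 21826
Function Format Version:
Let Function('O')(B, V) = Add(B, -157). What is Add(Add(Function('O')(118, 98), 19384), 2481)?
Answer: 21826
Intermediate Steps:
Function('O')(B, V) = Add(-157, B)
Add(Add(Function('O')(118, 98), 19384), 2481) = Add(Add(Add(-157, 118), 19384), 2481) = Add(Add(-39, 19384), 2481) = Add(19345, 2481) = 21826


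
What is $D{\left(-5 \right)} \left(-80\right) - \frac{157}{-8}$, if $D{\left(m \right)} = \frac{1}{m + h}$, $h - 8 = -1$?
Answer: $- \frac{163}{8} \approx -20.375$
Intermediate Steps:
$h = 7$ ($h = 8 - 1 = 7$)
$D{\left(m \right)} = \frac{1}{7 + m}$ ($D{\left(m \right)} = \frac{1}{m + 7} = \frac{1}{7 + m}$)
$D{\left(-5 \right)} \left(-80\right) - \frac{157}{-8} = \frac{1}{7 - 5} \left(-80\right) - \frac{157}{-8} = \frac{1}{2} \left(-80\right) - - \frac{157}{8} = \frac{1}{2} \left(-80\right) + \frac{157}{8} = -40 + \frac{157}{8} = - \frac{163}{8}$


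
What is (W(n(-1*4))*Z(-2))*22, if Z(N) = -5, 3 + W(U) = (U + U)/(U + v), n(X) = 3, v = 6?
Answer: 770/3 ≈ 256.67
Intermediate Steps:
W(U) = -3 + 2*U/(6 + U) (W(U) = -3 + (U + U)/(U + 6) = -3 + (2*U)/(6 + U) = -3 + 2*U/(6 + U))
(W(n(-1*4))*Z(-2))*22 = (((-18 - 1*3)/(6 + 3))*(-5))*22 = (((-18 - 3)/9)*(-5))*22 = (((⅑)*(-21))*(-5))*22 = -7/3*(-5)*22 = (35/3)*22 = 770/3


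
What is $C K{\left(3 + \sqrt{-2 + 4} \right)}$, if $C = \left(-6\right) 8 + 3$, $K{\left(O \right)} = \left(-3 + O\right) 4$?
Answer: $- 180 \sqrt{2} \approx -254.56$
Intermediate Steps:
$K{\left(O \right)} = -12 + 4 O$
$C = -45$ ($C = -48 + 3 = -45$)
$C K{\left(3 + \sqrt{-2 + 4} \right)} = - 45 \left(-12 + 4 \left(3 + \sqrt{-2 + 4}\right)\right) = - 45 \left(-12 + 4 \left(3 + \sqrt{2}\right)\right) = - 45 \left(-12 + \left(12 + 4 \sqrt{2}\right)\right) = - 45 \cdot 4 \sqrt{2} = - 180 \sqrt{2}$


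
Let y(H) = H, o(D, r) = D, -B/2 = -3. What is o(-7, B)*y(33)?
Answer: -231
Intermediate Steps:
B = 6 (B = -2*(-3) = 6)
o(-7, B)*y(33) = -7*33 = -231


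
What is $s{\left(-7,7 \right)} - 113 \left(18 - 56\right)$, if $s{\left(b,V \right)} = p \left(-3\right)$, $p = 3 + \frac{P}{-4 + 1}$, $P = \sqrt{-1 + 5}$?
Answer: $4287$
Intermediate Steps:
$P = 2$ ($P = \sqrt{4} = 2$)
$p = \frac{7}{3}$ ($p = 3 + \frac{2}{-4 + 1} = 3 + \frac{2}{-3} = 3 + 2 \left(- \frac{1}{3}\right) = 3 - \frac{2}{3} = \frac{7}{3} \approx 2.3333$)
$s{\left(b,V \right)} = -7$ ($s{\left(b,V \right)} = \frac{7}{3} \left(-3\right) = -7$)
$s{\left(-7,7 \right)} - 113 \left(18 - 56\right) = -7 - 113 \left(18 - 56\right) = -7 - -4294 = -7 + 4294 = 4287$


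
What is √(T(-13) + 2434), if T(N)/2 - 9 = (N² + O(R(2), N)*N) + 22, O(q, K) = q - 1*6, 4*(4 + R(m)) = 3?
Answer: √12298/2 ≈ 55.448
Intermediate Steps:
R(m) = -13/4 (R(m) = -4 + (¼)*3 = -4 + ¾ = -13/4)
O(q, K) = -6 + q (O(q, K) = q - 6 = -6 + q)
T(N) = 62 + 2*N² - 37*N/2 (T(N) = 18 + 2*((N² + (-6 - 13/4)*N) + 22) = 18 + 2*((N² - 37*N/4) + 22) = 18 + 2*(22 + N² - 37*N/4) = 18 + (44 + 2*N² - 37*N/2) = 62 + 2*N² - 37*N/2)
√(T(-13) + 2434) = √((62 + 2*(-13)² - 37/2*(-13)) + 2434) = √((62 + 2*169 + 481/2) + 2434) = √((62 + 338 + 481/2) + 2434) = √(1281/2 + 2434) = √(6149/2) = √12298/2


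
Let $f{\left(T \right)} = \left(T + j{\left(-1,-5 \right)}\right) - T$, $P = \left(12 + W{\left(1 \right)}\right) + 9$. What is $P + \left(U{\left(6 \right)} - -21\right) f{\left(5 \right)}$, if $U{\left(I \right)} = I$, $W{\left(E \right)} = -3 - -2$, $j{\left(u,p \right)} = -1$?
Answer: $-7$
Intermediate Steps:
$W{\left(E \right)} = -1$ ($W{\left(E \right)} = -3 + 2 = -1$)
$P = 20$ ($P = \left(12 - 1\right) + 9 = 11 + 9 = 20$)
$f{\left(T \right)} = -1$ ($f{\left(T \right)} = \left(T - 1\right) - T = \left(-1 + T\right) - T = -1$)
$P + \left(U{\left(6 \right)} - -21\right) f{\left(5 \right)} = 20 + \left(6 - -21\right) \left(-1\right) = 20 + \left(6 + 21\right) \left(-1\right) = 20 + 27 \left(-1\right) = 20 - 27 = -7$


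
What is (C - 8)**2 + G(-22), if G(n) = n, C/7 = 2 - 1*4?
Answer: 462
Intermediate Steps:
C = -14 (C = 7*(2 - 1*4) = 7*(2 - 4) = 7*(-2) = -14)
(C - 8)**2 + G(-22) = (-14 - 8)**2 - 22 = (-22)**2 - 22 = 484 - 22 = 462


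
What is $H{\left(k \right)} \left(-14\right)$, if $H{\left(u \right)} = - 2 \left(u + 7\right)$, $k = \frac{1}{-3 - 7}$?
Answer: $\frac{966}{5} \approx 193.2$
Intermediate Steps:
$k = - \frac{1}{10}$ ($k = \frac{1}{-10} = - \frac{1}{10} \approx -0.1$)
$H{\left(u \right)} = -14 - 2 u$ ($H{\left(u \right)} = - 2 \left(7 + u\right) = -14 - 2 u$)
$H{\left(k \right)} \left(-14\right) = \left(-14 - - \frac{1}{5}\right) \left(-14\right) = \left(-14 + \frac{1}{5}\right) \left(-14\right) = \left(- \frac{69}{5}\right) \left(-14\right) = \frac{966}{5}$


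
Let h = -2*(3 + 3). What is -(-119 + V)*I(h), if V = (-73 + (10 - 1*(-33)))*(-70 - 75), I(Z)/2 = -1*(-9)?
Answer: -76158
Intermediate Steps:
h = -12 (h = -2*6 = -12)
I(Z) = 18 (I(Z) = 2*(-1*(-9)) = 2*9 = 18)
V = 4350 (V = (-73 + (10 + 33))*(-145) = (-73 + 43)*(-145) = -30*(-145) = 4350)
-(-119 + V)*I(h) = -(-119 + 4350)*18 = -4231*18 = -1*76158 = -76158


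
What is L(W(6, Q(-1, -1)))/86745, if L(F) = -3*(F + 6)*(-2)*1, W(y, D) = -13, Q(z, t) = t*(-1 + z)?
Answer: -14/28915 ≈ -0.00048418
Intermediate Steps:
L(F) = 36 + 6*F (L(F) = -3*(6 + F)*(-2)*1 = -3*(-12 - 2*F)*1 = (36 + 6*F)*1 = 36 + 6*F)
L(W(6, Q(-1, -1)))/86745 = (36 + 6*(-13))/86745 = (36 - 78)*(1/86745) = -42*1/86745 = -14/28915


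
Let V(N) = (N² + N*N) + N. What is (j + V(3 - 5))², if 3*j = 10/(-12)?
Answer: 10609/324 ≈ 32.744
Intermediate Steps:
j = -5/18 (j = (10/(-12))/3 = (10*(-1/12))/3 = (⅓)*(-⅚) = -5/18 ≈ -0.27778)
V(N) = N + 2*N² (V(N) = (N² + N²) + N = 2*N² + N = N + 2*N²)
(j + V(3 - 5))² = (-5/18 + (3 - 5)*(1 + 2*(3 - 5)))² = (-5/18 - 2*(1 + 2*(-2)))² = (-5/18 - 2*(1 - 4))² = (-5/18 - 2*(-3))² = (-5/18 + 6)² = (103/18)² = 10609/324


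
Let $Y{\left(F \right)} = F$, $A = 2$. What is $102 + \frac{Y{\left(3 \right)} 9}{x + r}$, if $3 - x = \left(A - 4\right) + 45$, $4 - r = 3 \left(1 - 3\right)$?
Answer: $\frac{1011}{10} \approx 101.1$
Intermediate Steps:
$r = 10$ ($r = 4 - 3 \left(1 - 3\right) = 4 - 3 \left(-2\right) = 4 - -6 = 4 + 6 = 10$)
$x = -40$ ($x = 3 - \left(\left(2 - 4\right) + 45\right) = 3 - \left(-2 + 45\right) = 3 - 43 = -40$)
$102 + \frac{Y{\left(3 \right)} 9}{x + r} = 102 + \frac{3 \cdot 9}{-40 + 10} = 102 + \frac{1}{-30} \cdot 27 = 102 - \frac{9}{10} = \frac{1011}{10}$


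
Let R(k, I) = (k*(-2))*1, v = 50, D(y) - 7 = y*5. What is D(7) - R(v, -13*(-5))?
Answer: 142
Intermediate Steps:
D(y) = 7 + 5*y (D(y) = 7 + y*5 = 7 + 5*y)
R(k, I) = -2*k (R(k, I) = -2*k*1 = -2*k)
D(7) - R(v, -13*(-5)) = (7 + 5*7) - (-2)*50 = (7 + 35) - 1*(-100) = 42 + 100 = 142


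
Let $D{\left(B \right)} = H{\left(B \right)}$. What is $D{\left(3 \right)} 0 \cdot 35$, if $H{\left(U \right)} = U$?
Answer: $0$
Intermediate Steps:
$D{\left(B \right)} = B$
$D{\left(3 \right)} 0 \cdot 35 = 3 \cdot 0 \cdot 35 = 0 \cdot 35 = 0$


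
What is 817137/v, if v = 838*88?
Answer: 817137/73744 ≈ 11.081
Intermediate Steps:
v = 73744
817137/v = 817137/73744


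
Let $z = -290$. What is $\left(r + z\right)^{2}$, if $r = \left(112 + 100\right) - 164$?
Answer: $58564$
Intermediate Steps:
$r = 48$ ($r = 212 - 164 = 48$)
$\left(r + z\right)^{2} = \left(48 - 290\right)^{2} = \left(-242\right)^{2} = 58564$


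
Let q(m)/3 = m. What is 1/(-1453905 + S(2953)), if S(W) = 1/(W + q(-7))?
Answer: -2932/4262849459 ≈ -6.8780e-7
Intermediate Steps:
q(m) = 3*m
S(W) = 1/(-21 + W) (S(W) = 1/(W + 3*(-7)) = 1/(W - 21) = 1/(-21 + W))
1/(-1453905 + S(2953)) = 1/(-1453905 + 1/(-21 + 2953)) = 1/(-1453905 + 1/2932) = 1/(-4262849459/2932) = -2932/4262849459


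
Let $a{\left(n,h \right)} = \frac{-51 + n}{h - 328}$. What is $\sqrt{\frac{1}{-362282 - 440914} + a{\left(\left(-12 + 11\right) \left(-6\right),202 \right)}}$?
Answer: $\frac{\sqrt{34844528999}}{312354} \approx 0.59761$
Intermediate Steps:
$a{\left(n,h \right)} = \frac{-51 + n}{-328 + h}$
$\sqrt{\frac{1}{-362282 - 440914} + a{\left(\left(-12 + 11\right) \left(-6\right),202 \right)}} = \sqrt{\frac{1}{-362282 - 440914} + \frac{-51 + \left(-12 + 11\right) \left(-6\right)}{-328 + 202}} = \sqrt{\frac{1}{-803196} + \frac{-51 - -6}{-126}} = \sqrt{- \frac{1}{803196} - \frac{-51 + 6}{126}} = \sqrt{- \frac{1}{803196} - - \frac{5}{14}} = \sqrt{- \frac{1}{803196} + \frac{5}{14}} = \sqrt{\frac{2007983}{5622372}} = \frac{\sqrt{34844528999}}{312354}$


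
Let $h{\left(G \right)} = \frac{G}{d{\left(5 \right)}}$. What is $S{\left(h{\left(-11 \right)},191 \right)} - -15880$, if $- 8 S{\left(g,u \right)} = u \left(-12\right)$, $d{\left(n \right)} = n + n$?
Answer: $\frac{32333}{2} \approx 16167.0$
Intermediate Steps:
$d{\left(n \right)} = 2 n$
$h{\left(G \right)} = \frac{G}{10}$ ($h{\left(G \right)} = \frac{G}{2 \cdot 5} = \frac{G}{10}$)
$S{\left(g,u \right)} = \frac{3 u}{2}$ ($S{\left(g,u \right)} = - \frac{u \left(-12\right)}{8} = - \frac{\left(-12\right) u}{8} = \frac{3 u}{2}$)
$S{\left(h{\left(-11 \right)},191 \right)} - -15880 = \frac{3}{2} \cdot 191 - -15880 = \frac{573}{2} + 15880 = \frac{32333}{2}$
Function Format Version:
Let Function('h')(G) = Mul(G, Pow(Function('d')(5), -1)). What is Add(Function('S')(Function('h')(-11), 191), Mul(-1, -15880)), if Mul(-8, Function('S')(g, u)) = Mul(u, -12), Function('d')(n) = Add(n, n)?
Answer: Rational(32333, 2) ≈ 16167.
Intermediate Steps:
Function('d')(n) = Mul(2, n)
Function('h')(G) = Mul(Rational(1, 10), G) (Function('h')(G) = Mul(G, Pow(Mul(2, 5), -1)) = Mul(G, Pow(10, -1)) = Mul(G, Rational(1, 10)) = Mul(Rational(1, 10), G))
Function('S')(g, u) = Mul(Rational(3, 2), u) (Function('S')(g, u) = Mul(Rational(-1, 8), Mul(u, -12)) = Mul(Rational(-1, 8), Mul(-12, u)) = Mul(Rational(3, 2), u))
Add(Function('S')(Function('h')(-11), 191), Mul(-1, -15880)) = Add(Mul(Rational(3, 2), 191), Mul(-1, -15880)) = Add(Rational(573, 2), 15880) = Rational(32333, 2)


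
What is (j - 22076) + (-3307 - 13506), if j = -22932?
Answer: -61821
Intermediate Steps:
(j - 22076) + (-3307 - 13506) = (-22932 - 22076) + (-3307 - 13506) = -45008 - 16813 = -61821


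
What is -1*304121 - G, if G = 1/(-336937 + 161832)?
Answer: -53253107704/175105 ≈ -3.0412e+5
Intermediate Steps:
G = -1/175105 (G = 1/(-175105) = -1/175105 ≈ -5.7109e-6)
-1*304121 - G = -1*304121 - 1*(-1/175105) = -304121 + 1/175105 = -53253107704/175105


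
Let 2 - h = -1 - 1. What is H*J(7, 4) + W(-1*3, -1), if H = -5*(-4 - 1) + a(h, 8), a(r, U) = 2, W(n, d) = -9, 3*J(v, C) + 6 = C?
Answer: -27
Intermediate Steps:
J(v, C) = -2 + C/3
h = 4 (h = 2 - (-1 - 1) = 2 - 1*(-2) = 2 + 2 = 4)
H = 27 (H = -5*(-4 - 1) + 2 = -5*(-5) + 2 = 25 + 2 = 27)
H*J(7, 4) + W(-1*3, -1) = 27*(-2 + (⅓)*4) - 9 = 27*(-2 + 4/3) - 9 = 27*(-⅔) - 9 = -18 - 9 = -27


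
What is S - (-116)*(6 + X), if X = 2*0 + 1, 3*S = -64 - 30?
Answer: 2342/3 ≈ 780.67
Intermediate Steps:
S = -94/3 (S = (-64 - 30)/3 = (1/3)*(-94) = -94/3 ≈ -31.333)
X = 1 (X = 0 + 1 = 1)
S - (-116)*(6 + X) = -94/3 - (-116)*(6 + 1) = -94/3 - (-116)*7 = -94/3 - 29*(-28) = -94/3 + 812 = 2342/3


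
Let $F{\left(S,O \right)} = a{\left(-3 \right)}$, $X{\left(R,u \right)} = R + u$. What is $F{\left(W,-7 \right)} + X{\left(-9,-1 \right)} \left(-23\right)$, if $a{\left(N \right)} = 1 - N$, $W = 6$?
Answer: $234$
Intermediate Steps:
$F{\left(S,O \right)} = 4$ ($F{\left(S,O \right)} = 1 - -3 = 1 + 3 = 4$)
$F{\left(W,-7 \right)} + X{\left(-9,-1 \right)} \left(-23\right) = 4 + \left(-9 - 1\right) \left(-23\right) = 4 - -230 = 4 + 230 = 234$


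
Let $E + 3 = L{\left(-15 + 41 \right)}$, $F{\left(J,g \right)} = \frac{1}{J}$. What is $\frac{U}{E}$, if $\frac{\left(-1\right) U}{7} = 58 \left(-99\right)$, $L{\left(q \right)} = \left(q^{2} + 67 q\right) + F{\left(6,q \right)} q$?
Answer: $\frac{60291}{3629} \approx 16.614$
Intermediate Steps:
$L{\left(q \right)} = q^{2} + \frac{403 q}{6}$ ($L{\left(q \right)} = \left(q^{2} + 67 q\right) + \frac{q}{6} = q^{2} + \frac{403 q}{6}$)
$E = \frac{7258}{3}$ ($E = -3 + \frac{\left(-15 + 41\right) \left(403 + 6 \left(-15 + 41\right)\right)}{6} = -3 + \frac{1}{6} \cdot 26 \left(403 + 6 \cdot 26\right) = -3 + \frac{1}{6} \cdot 26 \left(403 + 156\right) = -3 + \frac{1}{6} \cdot 26 \cdot 559 = -3 + \frac{7267}{3} = \frac{7258}{3} \approx 2419.3$)
$U = 40194$ ($U = - 7 \cdot 58 \left(-99\right) = \left(-7\right) \left(-5742\right) = 40194$)
$\frac{U}{E} = \frac{40194}{\frac{7258}{3}} = 40194 \cdot \frac{3}{7258} = \frac{60291}{3629}$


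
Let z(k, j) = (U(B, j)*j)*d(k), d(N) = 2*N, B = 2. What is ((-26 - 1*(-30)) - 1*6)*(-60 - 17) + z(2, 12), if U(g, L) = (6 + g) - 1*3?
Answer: 394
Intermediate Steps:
U(g, L) = 3 + g (U(g, L) = (6 + g) - 3 = 3 + g)
z(k, j) = 10*j*k (z(k, j) = ((3 + 2)*j)*(2*k) = (5*j)*(2*k) = 10*j*k)
((-26 - 1*(-30)) - 1*6)*(-60 - 17) + z(2, 12) = ((-26 - 1*(-30)) - 1*6)*(-60 - 17) + 10*12*2 = ((-26 + 30) - 6)*(-77) + 240 = (4 - 6)*(-77) + 240 = -2*(-77) + 240 = 154 + 240 = 394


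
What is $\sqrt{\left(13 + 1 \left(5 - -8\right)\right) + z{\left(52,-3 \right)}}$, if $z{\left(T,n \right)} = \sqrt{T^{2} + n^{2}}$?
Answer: $\sqrt{26 + \sqrt{2713}} \approx 8.8367$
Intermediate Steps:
$\sqrt{\left(13 + 1 \left(5 - -8\right)\right) + z{\left(52,-3 \right)}} = \sqrt{\left(13 + 1 \left(5 - -8\right)\right) + \sqrt{52^{2} + \left(-3\right)^{2}}} = \sqrt{\left(13 + 1 \left(5 + 8\right)\right) + \sqrt{2704 + 9}} = \sqrt{\left(13 + 1 \cdot 13\right) + \sqrt{2713}} = \sqrt{\left(13 + 13\right) + \sqrt{2713}} = \sqrt{26 + \sqrt{2713}}$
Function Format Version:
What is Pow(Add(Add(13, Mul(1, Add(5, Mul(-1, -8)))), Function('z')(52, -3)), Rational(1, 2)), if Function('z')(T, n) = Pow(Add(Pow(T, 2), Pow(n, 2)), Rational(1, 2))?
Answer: Pow(Add(26, Pow(2713, Rational(1, 2))), Rational(1, 2)) ≈ 8.8367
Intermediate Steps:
Pow(Add(Add(13, Mul(1, Add(5, Mul(-1, -8)))), Function('z')(52, -3)), Rational(1, 2)) = Pow(Add(Add(13, Mul(1, Add(5, Mul(-1, -8)))), Pow(Add(Pow(52, 2), Pow(-3, 2)), Rational(1, 2))), Rational(1, 2)) = Pow(Add(Add(13, Mul(1, Add(5, 8))), Pow(Add(2704, 9), Rational(1, 2))), Rational(1, 2)) = Pow(Add(Add(13, Mul(1, 13)), Pow(2713, Rational(1, 2))), Rational(1, 2)) = Pow(Add(Add(13, 13), Pow(2713, Rational(1, 2))), Rational(1, 2)) = Pow(Add(26, Pow(2713, Rational(1, 2))), Rational(1, 2))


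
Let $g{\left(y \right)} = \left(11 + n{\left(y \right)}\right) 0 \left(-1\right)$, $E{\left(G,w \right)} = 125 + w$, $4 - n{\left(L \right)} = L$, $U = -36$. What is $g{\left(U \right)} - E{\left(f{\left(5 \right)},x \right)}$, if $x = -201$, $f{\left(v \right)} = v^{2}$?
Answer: $76$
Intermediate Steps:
$n{\left(L \right)} = 4 - L$
$g{\left(y \right)} = 0$ ($g{\left(y \right)} = \left(11 - \left(-4 + y\right)\right) 0 \left(-1\right) = \left(15 - y\right) 0 = 0$)
$g{\left(U \right)} - E{\left(f{\left(5 \right)},x \right)} = 0 - \left(125 - 201\right) = 0 - -76 = 0 + 76 = 76$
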